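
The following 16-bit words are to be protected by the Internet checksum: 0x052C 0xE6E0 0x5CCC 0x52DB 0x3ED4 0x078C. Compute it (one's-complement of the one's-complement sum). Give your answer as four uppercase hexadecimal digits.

1DEB

One's-complement addition (fold any carry out of bit 15 back into bit 0):
  0x052C + 0xE6E0 = 0x0EC0C
  0xEC0C + 0x5CCC = 0x148D8 → wrap carry → 0x48D9
  0x48D9 + 0x52DB = 0x09BB4
  0x9BB4 + 0x3ED4 = 0x0DA88
  0xDA88 + 0x078C = 0x0E214
One's-complement sum = 0xE214.
Checksum = ~0xE214 & 0xFFFF = 0x1DEB.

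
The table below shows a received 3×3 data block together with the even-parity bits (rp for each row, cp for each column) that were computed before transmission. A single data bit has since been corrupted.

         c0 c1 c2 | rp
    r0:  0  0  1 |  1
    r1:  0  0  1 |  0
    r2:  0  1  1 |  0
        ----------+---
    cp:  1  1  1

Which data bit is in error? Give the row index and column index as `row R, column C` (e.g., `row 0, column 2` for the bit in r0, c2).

Recompute each row's even parity and compare to rp:
  r0: data parity 1, sent rp 1 → ok
  r1: data parity 1, sent rp 0 → mismatch
  r2: data parity 0, sent rp 0 → ok
Recompute each column's even parity and compare to cp:
  c0: data parity 0, sent cp 1 → mismatch
  c1: data parity 1, sent cp 1 → ok
  c2: data parity 1, sent cp 1 → ok
Exactly one row (r1) and one column (c0) fail → the flipped bit is at their intersection.

row 1, column 0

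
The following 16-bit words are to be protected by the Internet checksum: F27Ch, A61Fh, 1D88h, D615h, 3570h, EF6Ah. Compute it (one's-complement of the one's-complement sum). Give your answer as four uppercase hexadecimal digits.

One's-complement addition (fold any carry out of bit 15 back into bit 0):
  0xF27C + 0xA61F = 0x1989B → wrap carry → 0x989C
  0x989C + 0x1D88 = 0x0B624
  0xB624 + 0xD615 = 0x18C39 → wrap carry → 0x8C3A
  0x8C3A + 0x3570 = 0x0C1AA
  0xC1AA + 0xEF6A = 0x1B114 → wrap carry → 0xB115
One's-complement sum = 0xB115.
Checksum = ~0xB115 & 0xFFFF = 0x4EEA.

4EEA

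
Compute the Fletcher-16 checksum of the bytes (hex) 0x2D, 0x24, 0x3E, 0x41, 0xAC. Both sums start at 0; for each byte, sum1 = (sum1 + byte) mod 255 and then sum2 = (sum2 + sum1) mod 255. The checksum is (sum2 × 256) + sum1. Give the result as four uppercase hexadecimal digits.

5C7D

Running sums (mod 255):
  after byte 0 (0x2D): sum1=45, sum2=45
  after byte 1 (0x24): sum1=81, sum2=126
  after byte 2 (0x3E): sum1=143, sum2=14
  after byte 3 (0x41): sum1=208, sum2=222
  after byte 4 (0xAC): sum1=125, sum2=92
Checksum = sum2·256 + sum1 = 92·256 + 125 = 23677 = 0x5C7D.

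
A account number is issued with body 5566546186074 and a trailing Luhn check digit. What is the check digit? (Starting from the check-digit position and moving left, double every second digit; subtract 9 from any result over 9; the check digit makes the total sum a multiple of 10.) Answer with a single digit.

Partial digits right→left: 4 7 0 6 8 1 6 4 5 6 6 5 5
Double every second digit counting from the check-digit position (so the 1st, 3rd, 5th, ... of the partial from the right).
  doubled (with −9 where >9): 8 0 7 3 1 3 1 → sum 23
  kept as-is: 7 6 1 4 6 5 → sum 29
Total = 23 + 29 = 52.
Check digit = (10 − (52 mod 10)) mod 10 = 8.

8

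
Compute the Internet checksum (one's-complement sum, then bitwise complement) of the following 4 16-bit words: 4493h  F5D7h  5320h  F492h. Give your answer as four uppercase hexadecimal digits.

7DE1

One's-complement addition (fold any carry out of bit 15 back into bit 0):
  0x4493 + 0xF5D7 = 0x13A6A → wrap carry → 0x3A6B
  0x3A6B + 0x5320 = 0x08D8B
  0x8D8B + 0xF492 = 0x1821D → wrap carry → 0x821E
One's-complement sum = 0x821E.
Checksum = ~0x821E & 0xFFFF = 0x7DE1.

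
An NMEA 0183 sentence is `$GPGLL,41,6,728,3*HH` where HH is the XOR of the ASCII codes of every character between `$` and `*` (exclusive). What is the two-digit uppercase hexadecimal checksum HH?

6D

XOR the ASCII codes of the payload characters:
  'G' = 0x47 → acc = 0x47
  'P' = 0x50 → acc = 0x17
  'G' = 0x47 → acc = 0x50
  'L' = 0x4C → acc = 0x1C
  'L' = 0x4C → acc = 0x50
  ',' = 0x2C → acc = 0x7C
  '4' = 0x34 → acc = 0x48
  '1' = 0x31 → acc = 0x79
  ',' = 0x2C → acc = 0x55
  '6' = 0x36 → acc = 0x63
  ',' = 0x2C → acc = 0x4F
  '7' = 0x37 → acc = 0x78
  '2' = 0x32 → acc = 0x4A
  '8' = 0x38 → acc = 0x72
  ',' = 0x2C → acc = 0x5E
  '3' = 0x33 → acc = 0x6D
Checksum = 0x6D.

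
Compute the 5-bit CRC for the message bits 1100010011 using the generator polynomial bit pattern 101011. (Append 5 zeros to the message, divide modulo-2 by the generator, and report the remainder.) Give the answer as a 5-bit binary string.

01011

Append 5 zeros: 110001001100000. Divide by 101011 (XOR where the leading bit is 1):
  pos 0: 110001 XOR 101011 = 011010
  pos 1: 110100 XOR 101011 = 011111
  pos 2: 111110 XOR 101011 = 010101
  pos 3: 101011 XOR 101011 = 000000
  pos 9: 100000 XOR 101011 = 001011
Remainder (last 5 bits) = 01011. This is the CRC / FCS.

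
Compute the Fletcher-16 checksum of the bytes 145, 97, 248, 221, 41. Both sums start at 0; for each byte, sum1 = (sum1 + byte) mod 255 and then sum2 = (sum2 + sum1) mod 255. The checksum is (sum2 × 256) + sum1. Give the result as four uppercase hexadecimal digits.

2DF2

Running sums (mod 255):
  after byte 0 (145): sum1=145, sum2=145
  after byte 1 (97): sum1=242, sum2=132
  after byte 2 (248): sum1=235, sum2=112
  after byte 3 (221): sum1=201, sum2=58
  after byte 4 (41): sum1=242, sum2=45
Checksum = sum2·256 + sum1 = 45·256 + 242 = 11762 = 0x2DF2.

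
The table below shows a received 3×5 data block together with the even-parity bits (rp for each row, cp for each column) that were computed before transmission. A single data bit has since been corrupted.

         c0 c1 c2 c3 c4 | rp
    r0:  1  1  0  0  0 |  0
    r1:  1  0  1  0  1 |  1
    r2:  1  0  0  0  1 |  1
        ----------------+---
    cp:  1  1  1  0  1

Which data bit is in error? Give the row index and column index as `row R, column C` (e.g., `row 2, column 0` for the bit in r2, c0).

row 2, column 4

Recompute each row's even parity and compare to rp:
  r0: data parity 0, sent rp 0 → ok
  r1: data parity 1, sent rp 1 → ok
  r2: data parity 0, sent rp 1 → mismatch
Recompute each column's even parity and compare to cp:
  c0: data parity 1, sent cp 1 → ok
  c1: data parity 1, sent cp 1 → ok
  c2: data parity 1, sent cp 1 → ok
  c3: data parity 0, sent cp 0 → ok
  c4: data parity 0, sent cp 1 → mismatch
Exactly one row (r2) and one column (c4) fail → the flipped bit is at their intersection.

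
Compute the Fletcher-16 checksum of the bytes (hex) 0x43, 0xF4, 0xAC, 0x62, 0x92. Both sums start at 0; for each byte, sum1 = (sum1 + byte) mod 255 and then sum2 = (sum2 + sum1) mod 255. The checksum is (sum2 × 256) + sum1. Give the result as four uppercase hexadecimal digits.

81D9

Running sums (mod 255):
  after byte 0 (0x43): sum1=67, sum2=67
  after byte 1 (0xF4): sum1=56, sum2=123
  after byte 2 (0xAC): sum1=228, sum2=96
  after byte 3 (0x62): sum1=71, sum2=167
  after byte 4 (0x92): sum1=217, sum2=129
Checksum = sum2·256 + sum1 = 129·256 + 217 = 33241 = 0x81D9.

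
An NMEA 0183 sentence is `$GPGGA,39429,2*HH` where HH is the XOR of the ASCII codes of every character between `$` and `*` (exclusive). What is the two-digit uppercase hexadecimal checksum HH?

51

XOR the ASCII codes of the payload characters:
  'G' = 0x47 → acc = 0x47
  'P' = 0x50 → acc = 0x17
  'G' = 0x47 → acc = 0x50
  'G' = 0x47 → acc = 0x17
  'A' = 0x41 → acc = 0x56
  ',' = 0x2C → acc = 0x7A
  '3' = 0x33 → acc = 0x49
  '9' = 0x39 → acc = 0x70
  '4' = 0x34 → acc = 0x44
  '2' = 0x32 → acc = 0x76
  '9' = 0x39 → acc = 0x4F
  ',' = 0x2C → acc = 0x63
  '2' = 0x32 → acc = 0x51
Checksum = 0x51.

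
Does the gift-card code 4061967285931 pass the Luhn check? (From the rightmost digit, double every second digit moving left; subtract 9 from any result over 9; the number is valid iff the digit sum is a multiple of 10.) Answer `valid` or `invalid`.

valid

From the right, keep odd positions and double even positions (subtract 9 from any doubled value over 9):
  doubled (positions 2,4,...): 6 1 4 3 2 0 → sum 16
  kept (positions 1,3,...): 1 9 8 7 9 6 4 → sum 44
Total = 60.
60 mod 10 = 0, so the number is valid.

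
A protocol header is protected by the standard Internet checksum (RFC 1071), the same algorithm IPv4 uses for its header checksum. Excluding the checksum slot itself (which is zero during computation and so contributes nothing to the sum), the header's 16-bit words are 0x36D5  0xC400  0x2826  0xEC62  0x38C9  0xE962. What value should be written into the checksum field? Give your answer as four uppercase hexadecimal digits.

CE74

One's-complement addition (fold any carry out of bit 15 back into bit 0):
  0x36D5 + 0xC400 = 0x0FAD5
  0xFAD5 + 0x2826 = 0x122FB → wrap carry → 0x22FC
  0x22FC + 0xEC62 = 0x10F5E → wrap carry → 0x0F5F
  0x0F5F + 0x38C9 = 0x04828
  0x4828 + 0xE962 = 0x1318A → wrap carry → 0x318B
One's-complement sum = 0x318B.
Checksum = ~0x318B & 0xFFFF = 0xCE74.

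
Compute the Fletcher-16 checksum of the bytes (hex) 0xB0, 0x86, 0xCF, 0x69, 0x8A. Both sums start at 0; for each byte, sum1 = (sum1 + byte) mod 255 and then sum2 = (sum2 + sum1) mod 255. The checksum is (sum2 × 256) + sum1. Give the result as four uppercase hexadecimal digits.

5AFA

Running sums (mod 255):
  after byte 0 (0xB0): sum1=176, sum2=176
  after byte 1 (0x86): sum1=55, sum2=231
  after byte 2 (0xCF): sum1=7, sum2=238
  after byte 3 (0x69): sum1=112, sum2=95
  after byte 4 (0x8A): sum1=250, sum2=90
Checksum = sum2·256 + sum1 = 90·256 + 250 = 23290 = 0x5AFA.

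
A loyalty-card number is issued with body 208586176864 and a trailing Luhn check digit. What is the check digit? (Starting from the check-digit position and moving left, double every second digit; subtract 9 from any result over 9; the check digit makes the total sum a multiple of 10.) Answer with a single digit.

5

Partial digits right→left: 4 6 8 6 7 1 6 8 5 8 0 2
Double every second digit counting from the check-digit position (so the 1st, 3rd, 5th, ... of the partial from the right).
  doubled (with −9 where >9): 8 7 5 3 1 0 → sum 24
  kept as-is: 6 6 1 8 8 2 → sum 31
Total = 24 + 31 = 55.
Check digit = (10 − (55 mod 10)) mod 10 = 5.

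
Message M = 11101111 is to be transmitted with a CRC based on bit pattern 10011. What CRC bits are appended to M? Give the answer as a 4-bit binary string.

0001

Append 4 zeros: 111011110000. Divide by 10011 (XOR where the leading bit is 1):
  pos 0: 11101 XOR 10011 = 01110
  pos 1: 11101 XOR 10011 = 01110
  pos 2: 11101 XOR 10011 = 01110
  pos 3: 11101 XOR 10011 = 01110
  pos 4: 11100 XOR 10011 = 01111
  pos 5: 11110 XOR 10011 = 01101
  pos 6: 11010 XOR 10011 = 01001
  pos 7: 10010 XOR 10011 = 00001
Remainder (last 4 bits) = 0001. This is the CRC / FCS.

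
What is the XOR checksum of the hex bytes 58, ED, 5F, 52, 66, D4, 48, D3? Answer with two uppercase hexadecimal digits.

XOR the bytes together:
  start with 0x58
  0x58 ⊕ 0xED = 0xB5
  0xB5 ⊕ 0x5F = 0xEA
  0xEA ⊕ 0x52 = 0xB8
  0xB8 ⊕ 0x66 = 0xDE
  0xDE ⊕ 0xD4 = 0x0A
  0x0A ⊕ 0x48 = 0x42
  0x42 ⊕ 0xD3 = 0x91

91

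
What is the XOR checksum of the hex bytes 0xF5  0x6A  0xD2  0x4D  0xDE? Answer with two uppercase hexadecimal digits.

XOR the bytes together:
  start with 0xF5
  0xF5 ⊕ 0x6A = 0x9F
  0x9F ⊕ 0xD2 = 0x4D
  0x4D ⊕ 0x4D = 0x00
  0x00 ⊕ 0xDE = 0xDE

DE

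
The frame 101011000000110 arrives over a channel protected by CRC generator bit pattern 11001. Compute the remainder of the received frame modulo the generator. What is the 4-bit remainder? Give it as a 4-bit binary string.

Modulo-2 division of 101011000000110 by 11001:
  pos 0: 10101 XOR 11001 = 01100
  pos 1: 11001 XOR 11001 = 00000
Remainder = 0110 (nonzero — an error is detected).

0110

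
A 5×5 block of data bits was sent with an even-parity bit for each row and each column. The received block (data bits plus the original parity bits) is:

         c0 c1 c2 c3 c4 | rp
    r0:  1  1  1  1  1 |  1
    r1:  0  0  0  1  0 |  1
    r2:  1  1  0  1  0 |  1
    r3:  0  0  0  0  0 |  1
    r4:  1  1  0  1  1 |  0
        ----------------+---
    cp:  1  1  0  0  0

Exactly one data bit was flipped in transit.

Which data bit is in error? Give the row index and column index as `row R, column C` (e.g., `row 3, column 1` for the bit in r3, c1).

Recompute each row's even parity and compare to rp:
  r0: data parity 1, sent rp 1 → ok
  r1: data parity 1, sent rp 1 → ok
  r2: data parity 1, sent rp 1 → ok
  r3: data parity 0, sent rp 1 → mismatch
  r4: data parity 0, sent rp 0 → ok
Recompute each column's even parity and compare to cp:
  c0: data parity 1, sent cp 1 → ok
  c1: data parity 1, sent cp 1 → ok
  c2: data parity 1, sent cp 0 → mismatch
  c3: data parity 0, sent cp 0 → ok
  c4: data parity 0, sent cp 0 → ok
Exactly one row (r3) and one column (c2) fail → the flipped bit is at their intersection.

row 3, column 2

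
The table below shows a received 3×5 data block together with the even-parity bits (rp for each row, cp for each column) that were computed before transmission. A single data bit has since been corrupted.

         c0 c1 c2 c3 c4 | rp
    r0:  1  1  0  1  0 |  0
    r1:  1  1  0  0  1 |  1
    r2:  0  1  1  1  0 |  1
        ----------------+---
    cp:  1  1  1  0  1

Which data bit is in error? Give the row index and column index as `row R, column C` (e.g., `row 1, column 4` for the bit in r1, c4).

Recompute each row's even parity and compare to rp:
  r0: data parity 1, sent rp 0 → mismatch
  r1: data parity 1, sent rp 1 → ok
  r2: data parity 1, sent rp 1 → ok
Recompute each column's even parity and compare to cp:
  c0: data parity 0, sent cp 1 → mismatch
  c1: data parity 1, sent cp 1 → ok
  c2: data parity 1, sent cp 1 → ok
  c3: data parity 0, sent cp 0 → ok
  c4: data parity 1, sent cp 1 → ok
Exactly one row (r0) and one column (c0) fail → the flipped bit is at their intersection.

row 0, column 0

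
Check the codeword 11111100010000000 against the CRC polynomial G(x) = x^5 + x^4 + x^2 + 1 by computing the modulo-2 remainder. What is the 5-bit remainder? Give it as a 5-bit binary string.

Modulo-2 division of 11111100010000000 by 110101:
  pos 0: 111111 XOR 110101 = 001010
  pos 2: 101000 XOR 110101 = 011101
  pos 3: 111010 XOR 110101 = 001111
  pos 5: 111110 XOR 110101 = 001011
  pos 7: 101100 XOR 110101 = 011001
  pos 8: 110010 XOR 110101 = 000111
  pos 11: 111000 XOR 110101 = 001101
Remainder = 01101 (nonzero — an error is detected).

01101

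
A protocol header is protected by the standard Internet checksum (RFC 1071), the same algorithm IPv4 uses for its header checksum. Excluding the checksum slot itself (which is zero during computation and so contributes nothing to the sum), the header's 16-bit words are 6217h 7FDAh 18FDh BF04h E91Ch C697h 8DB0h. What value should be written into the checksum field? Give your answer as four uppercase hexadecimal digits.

One's-complement addition (fold any carry out of bit 15 back into bit 0):
  0x6217 + 0x7FDA = 0x0E1F1
  0xE1F1 + 0x18FD = 0x0FAEE
  0xFAEE + 0xBF04 = 0x1B9F2 → wrap carry → 0xB9F3
  0xB9F3 + 0xE91C = 0x1A30F → wrap carry → 0xA310
  0xA310 + 0xC697 = 0x169A7 → wrap carry → 0x69A8
  0x69A8 + 0x8DB0 = 0x0F758
One's-complement sum = 0xF758.
Checksum = ~0xF758 & 0xFFFF = 0x08A7.

08A7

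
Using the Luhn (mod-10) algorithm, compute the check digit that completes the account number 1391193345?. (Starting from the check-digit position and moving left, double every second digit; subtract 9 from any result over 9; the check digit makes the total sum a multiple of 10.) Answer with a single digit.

Partial digits right→left: 5 4 3 3 9 1 1 9 3 1
Double every second digit counting from the check-digit position (so the 1st, 3rd, 5th, ... of the partial from the right).
  doubled (with −9 where >9): 1 6 9 2 6 → sum 24
  kept as-is: 4 3 1 9 1 → sum 18
Total = 24 + 18 = 42.
Check digit = (10 − (42 mod 10)) mod 10 = 8.

8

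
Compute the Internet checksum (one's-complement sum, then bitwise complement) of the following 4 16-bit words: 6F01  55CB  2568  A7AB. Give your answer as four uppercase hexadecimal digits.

One's-complement addition (fold any carry out of bit 15 back into bit 0):
  0x6F01 + 0x55CB = 0x0C4CC
  0xC4CC + 0x2568 = 0x0EA34
  0xEA34 + 0xA7AB = 0x191DF → wrap carry → 0x91E0
One's-complement sum = 0x91E0.
Checksum = ~0x91E0 & 0xFFFF = 0x6E1F.

6E1F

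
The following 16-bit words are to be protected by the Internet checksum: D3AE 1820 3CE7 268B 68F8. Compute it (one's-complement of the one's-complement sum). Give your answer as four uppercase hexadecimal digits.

47C6

One's-complement addition (fold any carry out of bit 15 back into bit 0):
  0xD3AE + 0x1820 = 0x0EBCE
  0xEBCE + 0x3CE7 = 0x128B5 → wrap carry → 0x28B6
  0x28B6 + 0x268B = 0x04F41
  0x4F41 + 0x68F8 = 0x0B839
One's-complement sum = 0xB839.
Checksum = ~0xB839 & 0xFFFF = 0x47C6.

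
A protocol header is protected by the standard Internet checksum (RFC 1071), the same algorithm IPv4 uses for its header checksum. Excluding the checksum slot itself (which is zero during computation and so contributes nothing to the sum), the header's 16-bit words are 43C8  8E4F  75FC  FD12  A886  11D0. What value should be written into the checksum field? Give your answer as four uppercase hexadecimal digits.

0082

One's-complement addition (fold any carry out of bit 15 back into bit 0):
  0x43C8 + 0x8E4F = 0x0D217
  0xD217 + 0x75FC = 0x14813 → wrap carry → 0x4814
  0x4814 + 0xFD12 = 0x14526 → wrap carry → 0x4527
  0x4527 + 0xA886 = 0x0EDAD
  0xEDAD + 0x11D0 = 0x0FF7D
One's-complement sum = 0xFF7D.
Checksum = ~0xFF7D & 0xFFFF = 0x0082.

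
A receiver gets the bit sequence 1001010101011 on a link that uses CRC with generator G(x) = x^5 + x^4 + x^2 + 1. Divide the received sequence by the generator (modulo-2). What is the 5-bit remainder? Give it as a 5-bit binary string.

Modulo-2 division of 1001010101011 by 110101:
  pos 0: 100101 XOR 110101 = 010000
  pos 1: 100000 XOR 110101 = 010101
  pos 2: 101011 XOR 110101 = 011110
  pos 3: 111100 XOR 110101 = 001001
  pos 5: 100110 XOR 110101 = 010011
  pos 6: 100111 XOR 110101 = 010010
  pos 7: 100101 XOR 110101 = 010000
Remainder = 10000 (nonzero — an error is detected).

10000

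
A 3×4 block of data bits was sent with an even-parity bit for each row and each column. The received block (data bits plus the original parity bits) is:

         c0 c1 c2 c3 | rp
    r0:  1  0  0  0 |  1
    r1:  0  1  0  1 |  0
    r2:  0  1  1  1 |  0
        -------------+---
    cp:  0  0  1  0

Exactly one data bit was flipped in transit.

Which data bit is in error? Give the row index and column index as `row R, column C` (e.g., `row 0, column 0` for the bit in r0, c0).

Recompute each row's even parity and compare to rp:
  r0: data parity 1, sent rp 1 → ok
  r1: data parity 0, sent rp 0 → ok
  r2: data parity 1, sent rp 0 → mismatch
Recompute each column's even parity and compare to cp:
  c0: data parity 1, sent cp 0 → mismatch
  c1: data parity 0, sent cp 0 → ok
  c2: data parity 1, sent cp 1 → ok
  c3: data parity 0, sent cp 0 → ok
Exactly one row (r2) and one column (c0) fail → the flipped bit is at their intersection.

row 2, column 0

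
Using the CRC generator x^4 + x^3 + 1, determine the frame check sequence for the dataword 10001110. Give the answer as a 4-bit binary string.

Append 4 zeros: 100011100000. Divide by 11001 (XOR where the leading bit is 1):
  pos 0: 10001 XOR 11001 = 01000
  pos 1: 10001 XOR 11001 = 01000
  pos 2: 10001 XOR 11001 = 01000
  pos 3: 10000 XOR 11001 = 01001
  pos 4: 10010 XOR 11001 = 01011
  pos 5: 10110 XOR 11001 = 01111
  pos 6: 11110 XOR 11001 = 00111
Remainder (last 4 bits) = 1110. This is the CRC / FCS.

1110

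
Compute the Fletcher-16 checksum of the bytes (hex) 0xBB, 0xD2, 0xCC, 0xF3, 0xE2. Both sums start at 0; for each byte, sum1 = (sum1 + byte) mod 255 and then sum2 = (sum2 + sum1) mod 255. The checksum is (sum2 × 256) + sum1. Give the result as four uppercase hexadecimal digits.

2732

Running sums (mod 255):
  after byte 0 (0xBB): sum1=187, sum2=187
  after byte 1 (0xD2): sum1=142, sum2=74
  after byte 2 (0xCC): sum1=91, sum2=165
  after byte 3 (0xF3): sum1=79, sum2=244
  after byte 4 (0xE2): sum1=50, sum2=39
Checksum = sum2·256 + sum1 = 39·256 + 50 = 10034 = 0x2732.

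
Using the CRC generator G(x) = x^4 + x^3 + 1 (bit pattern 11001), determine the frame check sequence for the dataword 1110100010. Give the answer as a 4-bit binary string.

Append 4 zeros: 11101000100000. Divide by 11001 (XOR where the leading bit is 1):
  pos 0: 11101 XOR 11001 = 00100
  pos 2: 10000 XOR 11001 = 01001
  pos 3: 10010 XOR 11001 = 01011
  pos 4: 10111 XOR 11001 = 01110
  pos 5: 11100 XOR 11001 = 00101
  pos 7: 10100 XOR 11001 = 01101
  pos 8: 11010 XOR 11001 = 00011
Remainder (last 4 bits) = 0110. This is the CRC / FCS.

0110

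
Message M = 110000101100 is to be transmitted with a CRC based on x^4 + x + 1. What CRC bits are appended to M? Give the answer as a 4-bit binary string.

Append 4 zeros: 1100001011000000. Divide by 10011 (XOR where the leading bit is 1):
  pos 0: 11000 XOR 10011 = 01011
  pos 1: 10110 XOR 10011 = 00101
  pos 3: 10110 XOR 10011 = 00101
  pos 5: 10111 XOR 10011 = 00100
  pos 7: 10000 XOR 10011 = 00011
  pos 10: 11000 XOR 10011 = 01011
  pos 11: 10110 XOR 10011 = 00101
Remainder (last 4 bits) = 0101. This is the CRC / FCS.

0101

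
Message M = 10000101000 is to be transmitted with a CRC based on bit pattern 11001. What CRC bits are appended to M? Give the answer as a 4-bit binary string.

Append 4 zeros: 100001010000000. Divide by 11001 (XOR where the leading bit is 1):
  pos 0: 10000 XOR 11001 = 01001
  pos 1: 10011 XOR 11001 = 01010
  pos 2: 10100 XOR 11001 = 01101
  pos 3: 11011 XOR 11001 = 00010
  pos 6: 10000 XOR 11001 = 01001
  pos 7: 10010 XOR 11001 = 01011
  pos 8: 10110 XOR 11001 = 01111
  pos 9: 11110 XOR 11001 = 00111
Remainder (last 4 bits) = 1110. This is the CRC / FCS.

1110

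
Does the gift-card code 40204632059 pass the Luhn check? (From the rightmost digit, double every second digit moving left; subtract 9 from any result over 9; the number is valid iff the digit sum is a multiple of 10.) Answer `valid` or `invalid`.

From the right, keep odd positions and double even positions (subtract 9 from any doubled value over 9):
  doubled (positions 2,4,...): 1 4 3 0 0 → sum 8
  kept (positions 1,3,...): 9 0 3 4 2 4 → sum 22
Total = 30.
30 mod 10 = 0, so the number is valid.

valid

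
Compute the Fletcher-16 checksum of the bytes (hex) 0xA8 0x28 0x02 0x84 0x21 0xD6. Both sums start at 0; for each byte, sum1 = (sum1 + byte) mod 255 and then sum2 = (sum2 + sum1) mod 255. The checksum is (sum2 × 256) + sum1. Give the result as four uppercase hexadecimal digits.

6B4F

Running sums (mod 255):
  after byte 0 (0xA8): sum1=168, sum2=168
  after byte 1 (0x28): sum1=208, sum2=121
  after byte 2 (0x02): sum1=210, sum2=76
  after byte 3 (0x84): sum1=87, sum2=163
  after byte 4 (0x21): sum1=120, sum2=28
  after byte 5 (0xD6): sum1=79, sum2=107
Checksum = sum2·256 + sum1 = 107·256 + 79 = 27471 = 0x6B4F.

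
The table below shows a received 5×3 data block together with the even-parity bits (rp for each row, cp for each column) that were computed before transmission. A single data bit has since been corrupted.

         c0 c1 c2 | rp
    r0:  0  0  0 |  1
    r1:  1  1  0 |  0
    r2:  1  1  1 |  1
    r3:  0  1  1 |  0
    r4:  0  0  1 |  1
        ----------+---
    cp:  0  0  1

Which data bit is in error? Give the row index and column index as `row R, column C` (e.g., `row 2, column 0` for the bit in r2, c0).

Recompute each row's even parity and compare to rp:
  r0: data parity 0, sent rp 1 → mismatch
  r1: data parity 0, sent rp 0 → ok
  r2: data parity 1, sent rp 1 → ok
  r3: data parity 0, sent rp 0 → ok
  r4: data parity 1, sent rp 1 → ok
Recompute each column's even parity and compare to cp:
  c0: data parity 0, sent cp 0 → ok
  c1: data parity 1, sent cp 0 → mismatch
  c2: data parity 1, sent cp 1 → ok
Exactly one row (r0) and one column (c1) fail → the flipped bit is at their intersection.

row 0, column 1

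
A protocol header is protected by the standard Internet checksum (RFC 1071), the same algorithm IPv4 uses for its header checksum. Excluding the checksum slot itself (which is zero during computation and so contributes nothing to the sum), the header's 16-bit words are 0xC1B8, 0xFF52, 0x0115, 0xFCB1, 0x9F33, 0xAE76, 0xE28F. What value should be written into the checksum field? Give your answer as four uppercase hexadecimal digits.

10F3

One's-complement addition (fold any carry out of bit 15 back into bit 0):
  0xC1B8 + 0xFF52 = 0x1C10A → wrap carry → 0xC10B
  0xC10B + 0x0115 = 0x0C220
  0xC220 + 0xFCB1 = 0x1BED1 → wrap carry → 0xBED2
  0xBED2 + 0x9F33 = 0x15E05 → wrap carry → 0x5E06
  0x5E06 + 0xAE76 = 0x10C7C → wrap carry → 0x0C7D
  0x0C7D + 0xE28F = 0x0EF0C
One's-complement sum = 0xEF0C.
Checksum = ~0xEF0C & 0xFFFF = 0x10F3.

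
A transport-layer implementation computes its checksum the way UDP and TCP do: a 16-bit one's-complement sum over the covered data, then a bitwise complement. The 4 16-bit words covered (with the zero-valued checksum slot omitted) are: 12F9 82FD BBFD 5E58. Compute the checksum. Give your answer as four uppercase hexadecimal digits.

4FB3

One's-complement addition (fold any carry out of bit 15 back into bit 0):
  0x12F9 + 0x82FD = 0x095F6
  0x95F6 + 0xBBFD = 0x151F3 → wrap carry → 0x51F4
  0x51F4 + 0x5E58 = 0x0B04C
One's-complement sum = 0xB04C.
Checksum = ~0xB04C & 0xFFFF = 0x4FB3.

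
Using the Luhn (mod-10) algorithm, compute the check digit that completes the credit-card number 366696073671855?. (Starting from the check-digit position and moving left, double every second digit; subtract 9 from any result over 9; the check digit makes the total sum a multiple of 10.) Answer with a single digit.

Partial digits right→left: 5 5 8 1 7 6 3 7 0 6 9 6 6 6 3
Double every second digit counting from the check-digit position (so the 1st, 3rd, 5th, ... of the partial from the right).
  doubled (with −9 where >9): 1 7 5 6 0 9 3 6 → sum 37
  kept as-is: 5 1 6 7 6 6 6 → sum 37
Total = 37 + 37 = 74.
Check digit = (10 − (74 mod 10)) mod 10 = 6.

6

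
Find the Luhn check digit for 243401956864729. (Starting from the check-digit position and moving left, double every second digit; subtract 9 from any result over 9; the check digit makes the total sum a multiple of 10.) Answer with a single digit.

3

Partial digits right→left: 9 2 7 4 6 8 6 5 9 1 0 4 3 4 2
Double every second digit counting from the check-digit position (so the 1st, 3rd, 5th, ... of the partial from the right).
  doubled (with −9 where >9): 9 5 3 3 9 0 6 4 → sum 39
  kept as-is: 2 4 8 5 1 4 4 → sum 28
Total = 39 + 28 = 67.
Check digit = (10 − (67 mod 10)) mod 10 = 3.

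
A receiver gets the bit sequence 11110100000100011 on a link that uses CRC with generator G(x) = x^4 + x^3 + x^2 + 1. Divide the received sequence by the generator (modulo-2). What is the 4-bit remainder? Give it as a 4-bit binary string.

Modulo-2 division of 11110100000100011 by 11101:
  pos 0: 11110 XOR 11101 = 00011
  pos 3: 11100 XOR 11101 = 00001
  pos 7: 10001 XOR 11101 = 01100
  pos 8: 11000 XOR 11101 = 00101
  pos 10: 10100 XOR 11101 = 01001
  pos 11: 10011 XOR 11101 = 01110
  pos 12: 11101 XOR 11101 = 00000
Remainder = 0000 (zero — the frame passes the CRC check).

0000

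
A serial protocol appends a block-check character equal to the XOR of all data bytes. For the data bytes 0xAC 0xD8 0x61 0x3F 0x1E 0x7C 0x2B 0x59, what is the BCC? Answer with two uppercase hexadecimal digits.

XOR the bytes together:
  start with 0xAC
  0xAC ⊕ 0xD8 = 0x74
  0x74 ⊕ 0x61 = 0x15
  0x15 ⊕ 0x3F = 0x2A
  0x2A ⊕ 0x1E = 0x34
  0x34 ⊕ 0x7C = 0x48
  0x48 ⊕ 0x2B = 0x63
  0x63 ⊕ 0x59 = 0x3A

3A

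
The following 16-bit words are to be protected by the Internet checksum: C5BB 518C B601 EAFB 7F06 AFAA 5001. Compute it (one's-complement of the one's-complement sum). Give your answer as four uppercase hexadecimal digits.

One's-complement addition (fold any carry out of bit 15 back into bit 0):
  0xC5BB + 0x518C = 0x11747 → wrap carry → 0x1748
  0x1748 + 0xB601 = 0x0CD49
  0xCD49 + 0xEAFB = 0x1B844 → wrap carry → 0xB845
  0xB845 + 0x7F06 = 0x1374B → wrap carry → 0x374C
  0x374C + 0xAFAA = 0x0E6F6
  0xE6F6 + 0x5001 = 0x136F7 → wrap carry → 0x36F8
One's-complement sum = 0x36F8.
Checksum = ~0x36F8 & 0xFFFF = 0xC907.

C907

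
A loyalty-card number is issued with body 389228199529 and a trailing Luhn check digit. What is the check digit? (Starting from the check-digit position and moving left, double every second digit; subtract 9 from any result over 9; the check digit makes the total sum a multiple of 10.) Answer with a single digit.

Partial digits right→left: 9 2 5 9 9 1 8 2 2 9 8 3
Double every second digit counting from the check-digit position (so the 1st, 3rd, 5th, ... of the partial from the right).
  doubled (with −9 where >9): 9 1 9 7 4 7 → sum 37
  kept as-is: 2 9 1 2 9 3 → sum 26
Total = 37 + 26 = 63.
Check digit = (10 − (63 mod 10)) mod 10 = 7.

7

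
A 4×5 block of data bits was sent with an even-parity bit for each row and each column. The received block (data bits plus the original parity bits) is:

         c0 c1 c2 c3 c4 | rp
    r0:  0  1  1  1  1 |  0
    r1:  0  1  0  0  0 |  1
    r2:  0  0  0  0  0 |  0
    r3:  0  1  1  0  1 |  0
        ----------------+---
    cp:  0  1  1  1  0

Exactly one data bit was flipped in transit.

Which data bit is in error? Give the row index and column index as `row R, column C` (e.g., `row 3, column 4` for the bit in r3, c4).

row 3, column 2

Recompute each row's even parity and compare to rp:
  r0: data parity 0, sent rp 0 → ok
  r1: data parity 1, sent rp 1 → ok
  r2: data parity 0, sent rp 0 → ok
  r3: data parity 1, sent rp 0 → mismatch
Recompute each column's even parity and compare to cp:
  c0: data parity 0, sent cp 0 → ok
  c1: data parity 1, sent cp 1 → ok
  c2: data parity 0, sent cp 1 → mismatch
  c3: data parity 1, sent cp 1 → ok
  c4: data parity 0, sent cp 0 → ok
Exactly one row (r3) and one column (c2) fail → the flipped bit is at their intersection.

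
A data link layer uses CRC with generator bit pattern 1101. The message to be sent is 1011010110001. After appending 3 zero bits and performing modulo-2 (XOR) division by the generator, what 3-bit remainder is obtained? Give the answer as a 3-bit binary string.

Append 3 zeros: 1011010110001000. Divide by 1101 (XOR where the leading bit is 1):
  pos 0: 1011 XOR 1101 = 0110
  pos 1: 1100 XOR 1101 = 0001
  pos 4: 1101 XOR 1101 = 0000
  pos 8: 1000 XOR 1101 = 0101
  pos 9: 1011 XOR 1101 = 0110
  pos 10: 1100 XOR 1101 = 0001
Remainder (last 3 bits) = 100. This is the CRC / FCS.

100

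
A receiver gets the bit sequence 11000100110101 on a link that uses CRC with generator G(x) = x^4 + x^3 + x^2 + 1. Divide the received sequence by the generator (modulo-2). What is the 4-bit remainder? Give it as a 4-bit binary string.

Modulo-2 division of 11000100110101 by 11101:
  pos 0: 11000 XOR 11101 = 00101
  pos 2: 10110 XOR 11101 = 01011
  pos 3: 10110 XOR 11101 = 01011
  pos 4: 10111 XOR 11101 = 01010
  pos 5: 10101 XOR 11101 = 01000
  pos 6: 10000 XOR 11101 = 01101
  pos 7: 11011 XOR 11101 = 00110
  pos 9: 11001 XOR 11101 = 00100
Remainder = 0100 (nonzero — an error is detected).

0100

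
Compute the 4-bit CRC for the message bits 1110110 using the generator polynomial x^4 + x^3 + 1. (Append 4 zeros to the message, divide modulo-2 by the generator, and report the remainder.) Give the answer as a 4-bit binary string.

Append 4 zeros: 11101100000. Divide by 11001 (XOR where the leading bit is 1):
  pos 0: 11101 XOR 11001 = 00100
  pos 2: 10010 XOR 11001 = 01011
  pos 3: 10110 XOR 11001 = 01111
  pos 4: 11110 XOR 11001 = 00111
  pos 6: 11100 XOR 11001 = 00101
Remainder (last 4 bits) = 0101. This is the CRC / FCS.

0101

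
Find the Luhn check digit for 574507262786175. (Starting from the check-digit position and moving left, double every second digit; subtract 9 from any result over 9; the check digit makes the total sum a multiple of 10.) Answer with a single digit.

8

Partial digits right→left: 5 7 1 6 8 7 2 6 2 7 0 5 4 7 5
Double every second digit counting from the check-digit position (so the 1st, 3rd, 5th, ... of the partial from the right).
  doubled (with −9 where >9): 1 2 7 4 4 0 8 1 → sum 27
  kept as-is: 7 6 7 6 7 5 7 → sum 45
Total = 27 + 45 = 72.
Check digit = (10 − (72 mod 10)) mod 10 = 8.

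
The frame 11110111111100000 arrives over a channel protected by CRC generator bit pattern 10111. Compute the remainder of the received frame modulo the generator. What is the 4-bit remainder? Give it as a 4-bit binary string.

0001

Modulo-2 division of 11110111111100000 by 10111:
  pos 0: 11110 XOR 10111 = 01001
  pos 1: 10011 XOR 10111 = 00100
  pos 3: 10011 XOR 10111 = 00100
  pos 5: 10011 XOR 10111 = 00100
  pos 7: 10011 XOR 10111 = 00100
  pos 9: 10000 XOR 10111 = 00111
  pos 11: 11100 XOR 10111 = 01011
  pos 12: 10110 XOR 10111 = 00001
Remainder = 0001 (nonzero — an error is detected).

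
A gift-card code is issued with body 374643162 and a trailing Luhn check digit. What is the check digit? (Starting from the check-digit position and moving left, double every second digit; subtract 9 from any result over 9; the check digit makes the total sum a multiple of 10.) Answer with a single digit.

Partial digits right→left: 2 6 1 3 4 6 4 7 3
Double every second digit counting from the check-digit position (so the 1st, 3rd, 5th, ... of the partial from the right).
  doubled (with −9 where >9): 4 2 8 8 6 → sum 28
  kept as-is: 6 3 6 7 → sum 22
Total = 28 + 22 = 50.
Check digit = (10 − (50 mod 10)) mod 10 = 0.

0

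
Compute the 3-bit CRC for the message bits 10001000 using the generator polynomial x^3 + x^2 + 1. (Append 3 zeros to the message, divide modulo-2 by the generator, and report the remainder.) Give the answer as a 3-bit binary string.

011

Append 3 zeros: 10001000000. Divide by 1101 (XOR where the leading bit is 1):
  pos 0: 1000 XOR 1101 = 0101
  pos 1: 1011 XOR 1101 = 0110
  pos 2: 1100 XOR 1101 = 0001
  pos 5: 1000 XOR 1101 = 0101
  pos 6: 1010 XOR 1101 = 0111
  pos 7: 1110 XOR 1101 = 0011
Remainder (last 3 bits) = 011. This is the CRC / FCS.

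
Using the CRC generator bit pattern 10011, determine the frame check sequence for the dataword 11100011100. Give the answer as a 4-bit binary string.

Append 4 zeros: 111000111000000. Divide by 10011 (XOR where the leading bit is 1):
  pos 0: 11100 XOR 10011 = 01111
  pos 1: 11110 XOR 10011 = 01101
  pos 2: 11011 XOR 10011 = 01000
  pos 3: 10001 XOR 10011 = 00010
  pos 6: 10100 XOR 10011 = 00111
  pos 8: 11100 XOR 10011 = 01111
  pos 9: 11110 XOR 10011 = 01101
  pos 10: 11010 XOR 10011 = 01001
Remainder (last 4 bits) = 1001. This is the CRC / FCS.

1001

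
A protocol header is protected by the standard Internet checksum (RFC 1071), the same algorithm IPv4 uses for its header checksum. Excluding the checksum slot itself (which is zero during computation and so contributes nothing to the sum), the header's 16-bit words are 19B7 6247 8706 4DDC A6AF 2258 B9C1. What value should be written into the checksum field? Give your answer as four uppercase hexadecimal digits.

2C55

One's-complement addition (fold any carry out of bit 15 back into bit 0):
  0x19B7 + 0x6247 = 0x07BFE
  0x7BFE + 0x8706 = 0x10304 → wrap carry → 0x0305
  0x0305 + 0x4DDC = 0x050E1
  0x50E1 + 0xA6AF = 0x0F790
  0xF790 + 0x2258 = 0x119E8 → wrap carry → 0x19E9
  0x19E9 + 0xB9C1 = 0x0D3AA
One's-complement sum = 0xD3AA.
Checksum = ~0xD3AA & 0xFFFF = 0x2C55.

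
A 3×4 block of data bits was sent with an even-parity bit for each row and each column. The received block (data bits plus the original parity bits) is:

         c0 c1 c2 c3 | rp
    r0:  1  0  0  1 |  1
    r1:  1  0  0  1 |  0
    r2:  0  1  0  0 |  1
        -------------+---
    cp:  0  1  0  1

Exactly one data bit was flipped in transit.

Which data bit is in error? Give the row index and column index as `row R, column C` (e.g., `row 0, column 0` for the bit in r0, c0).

Recompute each row's even parity and compare to rp:
  r0: data parity 0, sent rp 1 → mismatch
  r1: data parity 0, sent rp 0 → ok
  r2: data parity 1, sent rp 1 → ok
Recompute each column's even parity and compare to cp:
  c0: data parity 0, sent cp 0 → ok
  c1: data parity 1, sent cp 1 → ok
  c2: data parity 0, sent cp 0 → ok
  c3: data parity 0, sent cp 1 → mismatch
Exactly one row (r0) and one column (c3) fail → the flipped bit is at their intersection.

row 0, column 3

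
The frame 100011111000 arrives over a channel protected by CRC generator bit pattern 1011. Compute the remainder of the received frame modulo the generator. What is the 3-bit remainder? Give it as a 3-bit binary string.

Modulo-2 division of 100011111000 by 1011:
  pos 0: 1000 XOR 1011 = 0011
  pos 2: 1111 XOR 1011 = 0100
  pos 3: 1001 XOR 1011 = 0010
  pos 5: 1011 XOR 1011 = 0000
Remainder = 000 (zero — the frame passes the CRC check).

000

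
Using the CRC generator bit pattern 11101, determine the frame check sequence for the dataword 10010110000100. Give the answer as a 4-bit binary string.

Append 4 zeros: 100101100001000000. Divide by 11101 (XOR where the leading bit is 1):
  pos 0: 10010 XOR 11101 = 01111
  pos 1: 11111 XOR 11101 = 00010
  pos 4: 10100 XOR 11101 = 01001
  pos 5: 10010 XOR 11101 = 01111
  pos 6: 11110 XOR 11101 = 00011
  pos 9: 11100 XOR 11101 = 00001
  pos 13: 10000 XOR 11101 = 01101
Remainder (last 4 bits) = 1101. This is the CRC / FCS.

1101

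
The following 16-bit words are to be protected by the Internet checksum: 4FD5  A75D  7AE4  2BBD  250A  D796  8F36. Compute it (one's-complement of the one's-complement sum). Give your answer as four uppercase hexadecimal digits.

D653

One's-complement addition (fold any carry out of bit 15 back into bit 0):
  0x4FD5 + 0xA75D = 0x0F732
  0xF732 + 0x7AE4 = 0x17216 → wrap carry → 0x7217
  0x7217 + 0x2BBD = 0x09DD4
  0x9DD4 + 0x250A = 0x0C2DE
  0xC2DE + 0xD796 = 0x19A74 → wrap carry → 0x9A75
  0x9A75 + 0x8F36 = 0x129AB → wrap carry → 0x29AC
One's-complement sum = 0x29AC.
Checksum = ~0x29AC & 0xFFFF = 0xD653.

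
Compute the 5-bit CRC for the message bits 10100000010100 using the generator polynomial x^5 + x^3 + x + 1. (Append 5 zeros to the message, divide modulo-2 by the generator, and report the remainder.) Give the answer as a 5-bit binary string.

Append 5 zeros: 1010000001010000000. Divide by 101011 (XOR where the leading bit is 1):
  pos 0: 101000 XOR 101011 = 000011
  pos 4: 110001 XOR 101011 = 011010
  pos 5: 110100 XOR 101011 = 011111
  pos 6: 111111 XOR 101011 = 010100
  pos 7: 101000 XOR 101011 = 000011
  pos 11: 110000 XOR 101011 = 011011
  pos 12: 110110 XOR 101011 = 011101
  pos 13: 111010 XOR 101011 = 010001
Remainder (last 5 bits) = 10001. This is the CRC / FCS.

10001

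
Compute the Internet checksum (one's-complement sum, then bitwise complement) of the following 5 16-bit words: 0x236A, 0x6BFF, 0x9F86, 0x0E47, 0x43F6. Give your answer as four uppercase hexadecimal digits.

One's-complement addition (fold any carry out of bit 15 back into bit 0):
  0x236A + 0x6BFF = 0x08F69
  0x8F69 + 0x9F86 = 0x12EEF → wrap carry → 0x2EF0
  0x2EF0 + 0x0E47 = 0x03D37
  0x3D37 + 0x43F6 = 0x0812D
One's-complement sum = 0x812D.
Checksum = ~0x812D & 0xFFFF = 0x7ED2.

7ED2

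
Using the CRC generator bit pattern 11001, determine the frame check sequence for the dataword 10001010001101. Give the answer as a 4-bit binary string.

Append 4 zeros: 100010100011010000. Divide by 11001 (XOR where the leading bit is 1):
  pos 0: 10001 XOR 11001 = 01000
  pos 1: 10000 XOR 11001 = 01001
  pos 2: 10011 XOR 11001 = 01010
  pos 3: 10100 XOR 11001 = 01101
  pos 4: 11010 XOR 11001 = 00011
  pos 7: 11011 XOR 11001 = 00010
  pos 10: 10010 XOR 11001 = 01011
  pos 11: 10110 XOR 11001 = 01111
  pos 12: 11110 XOR 11001 = 00111
Remainder (last 4 bits) = 1110. This is the CRC / FCS.

1110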